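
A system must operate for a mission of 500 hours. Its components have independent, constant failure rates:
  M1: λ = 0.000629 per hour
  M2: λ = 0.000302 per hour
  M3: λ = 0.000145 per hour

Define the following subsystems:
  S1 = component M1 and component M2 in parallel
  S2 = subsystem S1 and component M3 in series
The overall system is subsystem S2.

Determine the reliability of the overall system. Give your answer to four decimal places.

R(M1) = exp(−0.000629 × 500) = 0.730154
R(M2) = exp(−0.000302 × 500) = 0.859848
R(M3) = exp(−0.000145 × 500) = 0.930066
Parallel (M1 and M2): 1 − (1 − 0.730154)(1 − 0.859848) = 0.962181
Series ([0.962181] and M3): 0.962181 × 0.930066 = 0.8949

0.8949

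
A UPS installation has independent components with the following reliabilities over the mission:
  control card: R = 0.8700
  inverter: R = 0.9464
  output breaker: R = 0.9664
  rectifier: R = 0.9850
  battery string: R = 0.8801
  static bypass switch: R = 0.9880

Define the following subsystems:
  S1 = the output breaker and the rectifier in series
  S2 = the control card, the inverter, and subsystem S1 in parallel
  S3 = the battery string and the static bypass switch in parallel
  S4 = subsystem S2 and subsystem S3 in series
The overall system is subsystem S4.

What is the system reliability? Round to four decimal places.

0.9982

Series (output breaker and rectifier): 0.966400 × 0.985000 = 0.951904
Parallel (control card, inverter, and [0.951904]): 1 − (1 − 0.870000)(1 − 0.946400)(1 − 0.951904) = 0.999665
Parallel (battery string and static bypass switch): 1 − (1 − 0.880100)(1 − 0.988000) = 0.998561
Series ([0.999665] and [0.998561]): 0.999665 × 0.998561 = 0.9982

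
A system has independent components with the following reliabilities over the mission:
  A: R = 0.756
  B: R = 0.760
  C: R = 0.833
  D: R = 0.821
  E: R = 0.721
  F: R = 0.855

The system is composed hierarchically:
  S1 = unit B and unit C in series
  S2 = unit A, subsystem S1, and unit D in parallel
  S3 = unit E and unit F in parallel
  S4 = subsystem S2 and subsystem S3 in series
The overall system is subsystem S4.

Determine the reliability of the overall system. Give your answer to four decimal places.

Series (B and C): 0.760000 × 0.833000 = 0.633080
Parallel (A, [0.633080], and D): 1 − (1 − 0.756000)(1 − 0.633080)(1 − 0.821000) = 0.983974
Parallel (E and F): 1 − (1 − 0.721000)(1 − 0.855000) = 0.959545
Series ([0.983974] and [0.959545]): 0.983974 × 0.959545 = 0.9442

0.9442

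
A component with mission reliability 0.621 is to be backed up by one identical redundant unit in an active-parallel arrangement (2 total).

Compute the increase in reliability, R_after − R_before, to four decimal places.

R_before = 0.621
R_after = 1 − (1 − 0.621)^2 = 0.8564
ΔR = 0.8564 − 0.621 = 0.2354

0.2354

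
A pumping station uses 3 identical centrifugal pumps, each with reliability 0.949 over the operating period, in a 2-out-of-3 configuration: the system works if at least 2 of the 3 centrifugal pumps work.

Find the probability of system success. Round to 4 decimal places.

0.9925

R = Σ_{i=2}^{3} C(3,i) p^i (1−p)^{3−i} with p = 0.949
C(3,2)·0.949^2·0.051^1 = 0.137792
C(3,3)·0.949^3·0.051^0 = 0.854670
Sum = 0.9925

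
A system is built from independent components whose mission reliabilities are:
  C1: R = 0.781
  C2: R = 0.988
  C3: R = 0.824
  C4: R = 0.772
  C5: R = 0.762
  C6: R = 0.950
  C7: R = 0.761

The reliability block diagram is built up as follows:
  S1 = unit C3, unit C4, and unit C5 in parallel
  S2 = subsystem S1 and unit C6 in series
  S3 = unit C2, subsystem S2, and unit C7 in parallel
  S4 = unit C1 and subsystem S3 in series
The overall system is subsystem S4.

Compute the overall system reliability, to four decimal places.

Parallel (C3, C4, and C5): 1 − (1 − 0.824000)(1 − 0.772000)(1 − 0.762000) = 0.990450
Series ([0.990450] and C6): 0.990450 × 0.950000 = 0.940928
Parallel (C2, [0.940928], and C7): 1 − (1 − 0.988000)(1 − 0.940928)(1 − 0.761000) = 0.999831
Series (C1 and [0.999831]): 0.781000 × 0.999831 = 0.7809

0.7809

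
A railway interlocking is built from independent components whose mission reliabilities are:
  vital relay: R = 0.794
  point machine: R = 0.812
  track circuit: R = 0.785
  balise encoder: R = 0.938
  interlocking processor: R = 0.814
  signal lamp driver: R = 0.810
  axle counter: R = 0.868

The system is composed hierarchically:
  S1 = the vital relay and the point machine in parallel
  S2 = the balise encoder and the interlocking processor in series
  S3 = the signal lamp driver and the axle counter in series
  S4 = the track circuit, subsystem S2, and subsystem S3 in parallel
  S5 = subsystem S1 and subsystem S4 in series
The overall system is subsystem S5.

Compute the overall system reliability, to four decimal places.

0.9468

Parallel (vital relay and point machine): 1 − (1 − 0.794000)(1 − 0.812000) = 0.961272
Series (balise encoder and interlocking processor): 0.938000 × 0.814000 = 0.763532
Series (signal lamp driver and axle counter): 0.810000 × 0.868000 = 0.703080
Parallel (track circuit, [0.763532], and [0.703080]): 1 − (1 − 0.785000)(1 − 0.763532)(1 − 0.703080) = 0.984904
Series ([0.961272] and [0.984904]): 0.961272 × 0.984904 = 0.9468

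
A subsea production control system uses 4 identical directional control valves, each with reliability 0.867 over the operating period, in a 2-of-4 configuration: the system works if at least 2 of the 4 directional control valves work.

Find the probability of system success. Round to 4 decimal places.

R = Σ_{i=2}^{4} C(4,i) p^i (1−p)^{4−i} with p = 0.867
C(4,2)·0.867^2·0.133^2 = 0.079780
C(4,3)·0.867^3·0.133^1 = 0.346712
C(4,4)·0.867^4·0.133^0 = 0.565036
Sum = 0.9915

0.9915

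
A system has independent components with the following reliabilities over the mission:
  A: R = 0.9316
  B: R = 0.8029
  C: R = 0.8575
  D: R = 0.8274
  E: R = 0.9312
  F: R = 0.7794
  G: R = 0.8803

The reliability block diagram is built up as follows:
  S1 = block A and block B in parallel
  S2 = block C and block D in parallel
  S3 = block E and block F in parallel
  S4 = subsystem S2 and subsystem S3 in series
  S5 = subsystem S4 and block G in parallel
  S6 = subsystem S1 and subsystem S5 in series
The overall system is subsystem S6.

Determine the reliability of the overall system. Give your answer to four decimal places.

0.9819

Parallel (A and B): 1 − (1 − 0.931600)(1 − 0.802900) = 0.986518
Parallel (C and D): 1 − (1 − 0.857500)(1 − 0.827400) = 0.975405
Parallel (E and F): 1 − (1 − 0.931200)(1 − 0.779400) = 0.984823
Series ([0.975405] and [0.984823]): 0.975405 × 0.984823 = 0.960601
Parallel ([0.960601] and G): 1 − (1 − 0.960601)(1 − 0.880300) = 0.995284
Series ([0.986518] and [0.995284]): 0.986518 × 0.995284 = 0.9819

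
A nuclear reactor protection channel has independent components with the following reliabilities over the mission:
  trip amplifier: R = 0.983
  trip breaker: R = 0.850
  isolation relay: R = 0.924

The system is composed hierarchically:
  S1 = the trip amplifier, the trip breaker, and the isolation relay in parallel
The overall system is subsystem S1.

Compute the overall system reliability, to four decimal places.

Parallel (trip amplifier, trip breaker, and isolation relay): 1 − (1 − 0.983000)(1 − 0.850000)(1 − 0.924000) = 0.9998

0.9998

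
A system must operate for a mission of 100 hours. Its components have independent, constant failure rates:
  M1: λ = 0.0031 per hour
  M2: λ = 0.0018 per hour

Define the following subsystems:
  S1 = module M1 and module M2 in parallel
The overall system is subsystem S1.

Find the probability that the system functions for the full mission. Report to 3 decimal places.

0.956

R(M1) = exp(−0.0031 × 100) = 0.73345
R(M2) = exp(−0.0018 × 100) = 0.83527
Parallel (M1 and M2): 1 − (1 − 0.73345)(1 − 0.83527) = 0.956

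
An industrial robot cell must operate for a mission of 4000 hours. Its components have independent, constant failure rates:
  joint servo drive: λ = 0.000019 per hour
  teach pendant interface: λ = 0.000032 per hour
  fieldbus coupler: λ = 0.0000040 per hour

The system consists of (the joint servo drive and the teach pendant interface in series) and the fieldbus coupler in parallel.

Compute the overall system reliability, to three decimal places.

R(joint servo drive) = exp(−0.000019 × 4000) = 0.92682
R(teach pendant interface) = exp(−0.000032 × 4000) = 0.87985
R(fieldbus coupler) = exp(−0.0000040 × 4000) = 0.98413
Series (joint servo drive and teach pendant interface): 0.92682 × 0.87985 = 0.81546
Parallel ([0.81546] and fieldbus coupler): 1 − (1 − 0.81546)(1 − 0.98413) = 0.997

0.997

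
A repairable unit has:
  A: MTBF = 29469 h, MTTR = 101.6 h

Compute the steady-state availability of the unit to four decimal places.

0.9966

A(A) = MTBF/(MTBF+MTTR) = 29469/(29469+101.6) = 0.9966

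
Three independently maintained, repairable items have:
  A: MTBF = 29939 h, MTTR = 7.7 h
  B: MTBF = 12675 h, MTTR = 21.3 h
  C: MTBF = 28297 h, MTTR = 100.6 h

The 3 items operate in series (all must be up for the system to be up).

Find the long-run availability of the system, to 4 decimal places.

A(A) = MTBF/(MTBF+MTTR) = 29939/(29939+7.7) = 0.999743
A(B) = MTBF/(MTBF+MTTR) = 12675/(12675+21.3) = 0.998322
A(C) = MTBF/(MTBF+MTTR) = 28297/(28297+100.6) = 0.996457
Series availability: 0.999743 × 0.998322 × 0.996457 = 0.9945

0.9945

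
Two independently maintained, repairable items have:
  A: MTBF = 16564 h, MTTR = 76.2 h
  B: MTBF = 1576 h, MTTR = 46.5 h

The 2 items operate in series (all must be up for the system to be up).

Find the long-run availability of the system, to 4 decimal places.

A(A) = MTBF/(MTBF+MTTR) = 16564/(16564+76.2) = 0.995421
A(B) = MTBF/(MTBF+MTTR) = 1576/(1576+46.5) = 0.971341
Series availability: 0.995421 × 0.971341 = 0.9669

0.9669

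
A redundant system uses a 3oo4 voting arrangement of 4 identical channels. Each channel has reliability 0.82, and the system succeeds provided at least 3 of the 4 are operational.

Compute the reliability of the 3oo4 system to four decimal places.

0.8491

R = Σ_{i=3}^{4} C(4,i) p^i (1−p)^{4−i} with p = 0.82
C(4,3)·0.82^3·0.18^1 = 0.396985
C(4,4)·0.82^4·0.18^0 = 0.452122
Sum = 0.8491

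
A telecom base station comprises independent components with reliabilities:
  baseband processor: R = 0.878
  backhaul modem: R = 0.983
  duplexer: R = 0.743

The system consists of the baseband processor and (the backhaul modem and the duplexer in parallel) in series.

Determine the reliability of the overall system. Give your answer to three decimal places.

Parallel (backhaul modem and duplexer): 1 − (1 − 0.98300)(1 − 0.74300) = 0.99563
Series (baseband processor and [0.99563]): 0.87800 × 0.99563 = 0.874

0.874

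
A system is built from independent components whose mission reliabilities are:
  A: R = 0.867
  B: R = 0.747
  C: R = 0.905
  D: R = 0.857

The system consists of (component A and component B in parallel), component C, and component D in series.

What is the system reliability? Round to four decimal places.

0.7495

Parallel (A and B): 1 − (1 − 0.867000)(1 − 0.747000) = 0.966351
Series ([0.966351], C, and D): 0.966351 × 0.905000 × 0.857000 = 0.7495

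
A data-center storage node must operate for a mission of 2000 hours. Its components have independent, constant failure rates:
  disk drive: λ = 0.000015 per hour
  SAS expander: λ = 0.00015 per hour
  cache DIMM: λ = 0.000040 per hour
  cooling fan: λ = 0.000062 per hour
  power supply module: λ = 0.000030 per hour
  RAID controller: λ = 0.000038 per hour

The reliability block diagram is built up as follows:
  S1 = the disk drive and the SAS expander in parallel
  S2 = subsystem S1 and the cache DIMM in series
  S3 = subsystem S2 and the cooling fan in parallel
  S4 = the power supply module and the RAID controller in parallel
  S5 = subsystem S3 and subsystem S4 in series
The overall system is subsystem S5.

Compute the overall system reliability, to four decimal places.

R(disk drive) = exp(−0.000015 × 2000) = 0.970446
R(SAS expander) = exp(−0.00015 × 2000) = 0.740818
R(cache DIMM) = exp(−0.000040 × 2000) = 0.923116
R(cooling fan) = exp(−0.000062 × 2000) = 0.883380
R(power supply module) = exp(−0.000030 × 2000) = 0.941765
R(RAID controller) = exp(−0.000038 × 2000) = 0.926816
Parallel (disk drive and SAS expander): 1 − (1 − 0.970446)(1 − 0.740818) = 0.992340
Series ([0.992340] and cache DIMM): 0.992340 × 0.923116 = 0.916045
Parallel ([0.916045] and cooling fan): 1 − (1 − 0.916045)(1 − 0.883380) = 0.990209
Parallel (power supply module and RAID controller): 1 − (1 − 0.941765)(1 − 0.926816) = 0.995738
Series ([0.990209] and [0.995738]): 0.990209 × 0.995738 = 0.9860

0.9860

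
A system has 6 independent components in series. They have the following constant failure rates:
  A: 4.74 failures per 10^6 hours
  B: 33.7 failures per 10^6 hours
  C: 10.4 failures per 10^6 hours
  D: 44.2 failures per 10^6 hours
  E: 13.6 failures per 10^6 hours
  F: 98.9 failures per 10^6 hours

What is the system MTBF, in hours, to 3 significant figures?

Series of exponential components: λ_sys = Σ λ_i
λ_sys = 0.00000474 + 0.0000337 + 0.0000104 + 0.0000442 + 0.0000136 + 0.0000989 = 2.0554e-04 /h
MTBF = 1 / λ_sys = 4870 h

4870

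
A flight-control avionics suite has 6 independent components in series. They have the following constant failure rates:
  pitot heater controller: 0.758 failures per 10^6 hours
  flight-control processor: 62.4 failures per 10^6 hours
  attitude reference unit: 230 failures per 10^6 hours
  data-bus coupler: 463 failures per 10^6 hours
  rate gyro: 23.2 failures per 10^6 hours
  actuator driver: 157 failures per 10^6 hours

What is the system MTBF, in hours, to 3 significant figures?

Series of exponential components: λ_sys = Σ λ_i
λ_sys = 0.000000758 + 0.0000624 + 0.000230 + 0.000463 + 0.0000232 + 0.000157 = 9.3636e-04 /h
MTBF = 1 / λ_sys = 1070 h

1070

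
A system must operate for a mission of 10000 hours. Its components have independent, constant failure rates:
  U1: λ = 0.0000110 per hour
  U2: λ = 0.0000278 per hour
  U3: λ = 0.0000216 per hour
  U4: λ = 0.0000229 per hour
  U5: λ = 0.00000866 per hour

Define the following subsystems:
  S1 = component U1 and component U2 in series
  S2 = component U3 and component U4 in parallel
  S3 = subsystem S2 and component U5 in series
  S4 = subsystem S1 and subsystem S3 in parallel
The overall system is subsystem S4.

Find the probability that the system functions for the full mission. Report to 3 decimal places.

0.962

R(U1) = exp(−0.0000110 × 10000) = 0.89583
R(U2) = exp(−0.0000278 × 10000) = 0.75730
R(U3) = exp(−0.0000216 × 10000) = 0.80574
R(U4) = exp(−0.0000229 × 10000) = 0.79533
R(U5) = exp(−0.00000866 × 10000) = 0.91704
Series (U1 and U2): 0.89583 × 0.75730 = 0.67841
Parallel (U3 and U4): 1 − (1 − 0.80574)(1 − 0.79533) = 0.96024
Series ([0.96024] and U5): 0.96024 × 0.91704 = 0.88058
Parallel ([0.67841] and [0.88058]): 1 − (1 − 0.67841)(1 − 0.88058) = 0.962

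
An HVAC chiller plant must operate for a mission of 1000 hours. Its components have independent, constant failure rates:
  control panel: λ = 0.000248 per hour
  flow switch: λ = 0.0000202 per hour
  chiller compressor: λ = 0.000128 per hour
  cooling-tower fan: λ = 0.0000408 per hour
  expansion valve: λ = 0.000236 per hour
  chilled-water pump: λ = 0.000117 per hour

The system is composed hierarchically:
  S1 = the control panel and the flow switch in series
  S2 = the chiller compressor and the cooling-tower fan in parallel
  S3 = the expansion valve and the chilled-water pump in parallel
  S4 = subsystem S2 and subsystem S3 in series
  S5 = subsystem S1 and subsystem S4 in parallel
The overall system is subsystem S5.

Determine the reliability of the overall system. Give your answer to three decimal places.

R(control panel) = exp(−0.000248 × 1000) = 0.78036
R(flow switch) = exp(−0.0000202 × 1000) = 0.98000
R(chiller compressor) = exp(−0.000128 × 1000) = 0.87985
R(cooling-tower fan) = exp(−0.0000408 × 1000) = 0.96002
R(expansion valve) = exp(−0.000236 × 1000) = 0.78978
R(chilled-water pump) = exp(−0.000117 × 1000) = 0.88959
Series (control panel and flow switch): 0.78036 × 0.98000 = 0.76475
Parallel (chiller compressor and cooling-tower fan): 1 − (1 − 0.87985)(1 − 0.96002) = 0.99520
Parallel (expansion valve and chilled-water pump): 1 − (1 − 0.78978)(1 − 0.88959) = 0.97679
Series ([0.99520] and [0.97679]): 0.99520 × 0.97679 = 0.97210
Parallel ([0.76475] and [0.97210]): 1 − (1 − 0.76475)(1 − 0.97210) = 0.993

0.993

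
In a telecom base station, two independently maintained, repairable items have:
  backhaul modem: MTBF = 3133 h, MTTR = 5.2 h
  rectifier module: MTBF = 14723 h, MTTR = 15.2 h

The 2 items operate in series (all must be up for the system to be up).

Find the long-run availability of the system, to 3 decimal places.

A(backhaul modem) = MTBF/(MTBF+MTTR) = 3133/(3133+5.2) = 0.998343
A(rectifier module) = MTBF/(MTBF+MTTR) = 14723/(14723+15.2) = 0.998969
Series availability: 0.998343 × 0.998969 = 0.997

0.997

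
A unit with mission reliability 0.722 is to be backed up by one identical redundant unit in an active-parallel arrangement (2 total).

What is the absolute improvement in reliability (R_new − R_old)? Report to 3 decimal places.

0.201

R_before = 0.722
R_after = 1 − (1 − 0.722)^2 = 0.923
ΔR = 0.923 − 0.722 = 0.201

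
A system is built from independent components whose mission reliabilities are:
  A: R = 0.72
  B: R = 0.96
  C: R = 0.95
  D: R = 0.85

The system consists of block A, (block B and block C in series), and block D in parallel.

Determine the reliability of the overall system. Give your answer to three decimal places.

0.996

Series (B and C): 0.96000 × 0.95000 = 0.91200
Parallel (A, [0.91200], and D): 1 − (1 − 0.72000)(1 − 0.91200)(1 − 0.85000) = 0.996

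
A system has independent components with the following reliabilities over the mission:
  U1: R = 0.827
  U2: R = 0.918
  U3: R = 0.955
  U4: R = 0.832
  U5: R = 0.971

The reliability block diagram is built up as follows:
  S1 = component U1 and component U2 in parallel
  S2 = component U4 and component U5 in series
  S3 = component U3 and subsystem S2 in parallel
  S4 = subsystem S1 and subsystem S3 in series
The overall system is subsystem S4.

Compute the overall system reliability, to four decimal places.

Parallel (U1 and U2): 1 − (1 − 0.827000)(1 − 0.918000) = 0.985814
Series (U4 and U5): 0.832000 × 0.971000 = 0.807872
Parallel (U3 and [0.807872]): 1 − (1 − 0.955000)(1 − 0.807872) = 0.991354
Series ([0.985814] and [0.991354]): 0.985814 × 0.991354 = 0.9773

0.9773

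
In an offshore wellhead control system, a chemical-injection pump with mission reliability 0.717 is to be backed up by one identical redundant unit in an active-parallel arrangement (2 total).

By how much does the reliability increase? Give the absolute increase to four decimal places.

0.2029

R_before = 0.717
R_after = 1 − (1 − 0.717)^2 = 0.9199
ΔR = 0.9199 − 0.717 = 0.2029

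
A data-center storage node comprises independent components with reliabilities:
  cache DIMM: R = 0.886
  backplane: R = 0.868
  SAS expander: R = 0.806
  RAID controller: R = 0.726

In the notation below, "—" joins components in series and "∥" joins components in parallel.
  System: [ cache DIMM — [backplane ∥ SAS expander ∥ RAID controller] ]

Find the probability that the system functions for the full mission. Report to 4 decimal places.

Parallel (backplane, SAS expander, and RAID controller): 1 − (1 − 0.868000)(1 − 0.806000)(1 − 0.726000) = 0.992983
Series (cache DIMM and [0.992983]): 0.886000 × 0.992983 = 0.8798

0.8798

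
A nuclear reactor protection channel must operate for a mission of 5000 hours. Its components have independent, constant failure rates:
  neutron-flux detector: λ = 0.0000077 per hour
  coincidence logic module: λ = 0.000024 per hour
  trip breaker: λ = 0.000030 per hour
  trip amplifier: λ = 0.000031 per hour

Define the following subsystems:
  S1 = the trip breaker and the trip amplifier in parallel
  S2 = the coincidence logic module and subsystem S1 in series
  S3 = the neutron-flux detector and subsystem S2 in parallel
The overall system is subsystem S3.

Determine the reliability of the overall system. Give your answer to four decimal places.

0.9951

R(neutron-flux detector) = exp(−0.0000077 × 5000) = 0.962232
R(coincidence logic module) = exp(−0.000024 × 5000) = 0.886920
R(trip breaker) = exp(−0.000030 × 5000) = 0.860708
R(trip amplifier) = exp(−0.000031 × 5000) = 0.856415
Parallel (trip breaker and trip amplifier): 1 − (1 − 0.860708)(1 − 0.856415) = 0.980000
Series (coincidence logic module and [0.980000]): 0.886920 × 0.980000 = 0.869182
Parallel (neutron-flux detector and [0.869182]): 1 − (1 − 0.962232)(1 − 0.869182) = 0.9951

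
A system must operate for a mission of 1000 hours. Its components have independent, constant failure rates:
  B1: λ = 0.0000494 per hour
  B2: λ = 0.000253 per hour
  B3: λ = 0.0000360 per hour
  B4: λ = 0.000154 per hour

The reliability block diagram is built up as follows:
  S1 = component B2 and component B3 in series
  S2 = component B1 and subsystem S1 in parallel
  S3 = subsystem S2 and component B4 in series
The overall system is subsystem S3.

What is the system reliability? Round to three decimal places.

R(B1) = exp(−0.0000494 × 1000) = 0.95180
R(B2) = exp(−0.000253 × 1000) = 0.77647
R(B3) = exp(−0.0000360 × 1000) = 0.96464
R(B4) = exp(−0.000154 × 1000) = 0.85727
Series (B2 and B3): 0.77647 × 0.96464 = 0.74901
Parallel (B1 and [0.74901]): 1 − (1 − 0.95180)(1 − 0.74901) = 0.98790
Series ([0.98790] and B4): 0.98790 × 0.85727 = 0.847

0.847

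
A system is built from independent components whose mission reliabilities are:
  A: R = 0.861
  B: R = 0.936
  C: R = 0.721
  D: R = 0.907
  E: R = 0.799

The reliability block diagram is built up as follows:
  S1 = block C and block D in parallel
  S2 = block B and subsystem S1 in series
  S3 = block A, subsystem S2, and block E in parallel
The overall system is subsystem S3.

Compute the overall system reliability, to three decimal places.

Parallel (C and D): 1 − (1 − 0.72100)(1 − 0.90700) = 0.97405
Series (B and [0.97405]): 0.93600 × 0.97405 = 0.91171
Parallel (A, [0.91171], and E): 1 − (1 − 0.86100)(1 − 0.91171)(1 − 0.79900) = 0.998

0.998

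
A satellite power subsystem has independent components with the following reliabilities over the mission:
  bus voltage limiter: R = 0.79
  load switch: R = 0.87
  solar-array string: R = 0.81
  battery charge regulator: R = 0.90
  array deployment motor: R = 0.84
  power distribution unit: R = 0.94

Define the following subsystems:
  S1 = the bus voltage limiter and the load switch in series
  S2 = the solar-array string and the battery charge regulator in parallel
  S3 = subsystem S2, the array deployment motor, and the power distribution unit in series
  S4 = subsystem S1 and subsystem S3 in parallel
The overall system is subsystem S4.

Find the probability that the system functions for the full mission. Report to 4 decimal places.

0.9295

Series (bus voltage limiter and load switch): 0.790000 × 0.870000 = 0.687300
Parallel (solar-array string and battery charge regulator): 1 − (1 − 0.810000)(1 − 0.900000) = 0.981000
Series ([0.981000], array deployment motor, and power distribution unit): 0.981000 × 0.840000 × 0.940000 = 0.774598
Parallel ([0.687300] and [0.774598]): 1 − (1 − 0.687300)(1 − 0.774598) = 0.9295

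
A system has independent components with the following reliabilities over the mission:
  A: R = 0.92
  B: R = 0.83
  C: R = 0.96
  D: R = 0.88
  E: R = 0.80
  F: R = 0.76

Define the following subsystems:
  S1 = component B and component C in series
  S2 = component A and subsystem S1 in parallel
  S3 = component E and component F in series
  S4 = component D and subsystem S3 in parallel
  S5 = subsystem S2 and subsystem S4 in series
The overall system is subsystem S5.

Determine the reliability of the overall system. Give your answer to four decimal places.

Series (B and C): 0.830000 × 0.960000 = 0.796800
Parallel (A and [0.796800]): 1 − (1 − 0.920000)(1 − 0.796800) = 0.983744
Series (E and F): 0.800000 × 0.760000 = 0.608000
Parallel (D and [0.608000]): 1 − (1 − 0.880000)(1 − 0.608000) = 0.952960
Series ([0.983744] and [0.952960]): 0.983744 × 0.952960 = 0.9375

0.9375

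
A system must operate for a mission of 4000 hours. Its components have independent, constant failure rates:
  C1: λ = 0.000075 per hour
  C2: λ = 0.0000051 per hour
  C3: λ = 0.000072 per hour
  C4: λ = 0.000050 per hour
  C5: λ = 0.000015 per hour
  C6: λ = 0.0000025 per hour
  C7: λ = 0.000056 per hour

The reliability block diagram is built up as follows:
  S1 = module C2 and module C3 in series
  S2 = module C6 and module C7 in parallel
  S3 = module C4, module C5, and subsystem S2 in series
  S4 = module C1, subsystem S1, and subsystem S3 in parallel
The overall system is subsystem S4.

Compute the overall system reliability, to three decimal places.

0.984

R(C1) = exp(−0.000075 × 4000) = 0.74082
R(C2) = exp(−0.0000051 × 4000) = 0.97981
R(C3) = exp(−0.000072 × 4000) = 0.74976
R(C4) = exp(−0.000050 × 4000) = 0.81873
R(C5) = exp(−0.000015 × 4000) = 0.94176
R(C6) = exp(−0.0000025 × 4000) = 0.99005
R(C7) = exp(−0.000056 × 4000) = 0.79932
Series (C2 and C3): 0.97981 × 0.74976 = 0.73462
Parallel (C6 and C7): 1 − (1 − 0.99005)(1 − 0.79932) = 0.99800
Series (C4, C5, and [0.99800]): 0.81873 × 0.94176 × 0.99800 = 0.76951
Parallel (C1, [0.73462], and [0.76951]): 1 − (1 − 0.74082)(1 − 0.73462)(1 − 0.76951) = 0.984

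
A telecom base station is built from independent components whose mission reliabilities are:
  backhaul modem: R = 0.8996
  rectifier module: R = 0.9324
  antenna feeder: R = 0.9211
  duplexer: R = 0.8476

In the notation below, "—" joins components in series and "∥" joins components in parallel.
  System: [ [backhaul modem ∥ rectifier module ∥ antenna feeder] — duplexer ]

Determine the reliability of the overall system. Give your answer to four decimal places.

0.8471

Parallel (backhaul modem, rectifier module, and antenna feeder): 1 − (1 − 0.899600)(1 − 0.932400)(1 − 0.921100) = 0.999465
Series ([0.999465] and duplexer): 0.999465 × 0.847600 = 0.8471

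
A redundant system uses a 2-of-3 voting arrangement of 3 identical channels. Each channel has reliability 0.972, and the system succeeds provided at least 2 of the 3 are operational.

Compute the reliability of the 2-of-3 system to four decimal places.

0.9977

R = Σ_{i=2}^{3} C(3,i) p^i (1−p)^{3−i} with p = 0.972
C(3,2)·0.972^2·0.028^1 = 0.079362
C(3,3)·0.972^3·0.028^0 = 0.918330
Sum = 0.9977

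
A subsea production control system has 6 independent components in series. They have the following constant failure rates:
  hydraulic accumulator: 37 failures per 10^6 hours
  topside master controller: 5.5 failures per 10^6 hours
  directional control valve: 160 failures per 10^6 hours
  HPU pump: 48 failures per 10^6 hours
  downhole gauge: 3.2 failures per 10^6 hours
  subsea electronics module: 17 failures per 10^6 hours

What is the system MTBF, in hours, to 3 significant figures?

3690

Series of exponential components: λ_sys = Σ λ_i
λ_sys = 0.000037 + 0.0000055 + 0.00016 + 0.000048 + 0.0000032 + 0.000017 = 2.7070e-04 /h
MTBF = 1 / λ_sys = 3690 h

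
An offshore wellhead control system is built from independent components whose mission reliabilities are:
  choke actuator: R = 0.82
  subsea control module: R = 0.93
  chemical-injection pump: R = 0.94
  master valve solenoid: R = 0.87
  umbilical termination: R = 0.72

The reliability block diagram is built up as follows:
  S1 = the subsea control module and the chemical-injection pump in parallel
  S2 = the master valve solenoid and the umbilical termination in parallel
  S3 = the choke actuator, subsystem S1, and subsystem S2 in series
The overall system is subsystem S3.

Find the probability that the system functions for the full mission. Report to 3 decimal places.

Parallel (subsea control module and chemical-injection pump): 1 − (1 − 0.93000)(1 − 0.94000) = 0.99580
Parallel (master valve solenoid and umbilical termination): 1 − (1 − 0.87000)(1 − 0.72000) = 0.96360
Series (choke actuator, [0.99580], and [0.96360]): 0.82000 × 0.99580 × 0.96360 = 0.787

0.787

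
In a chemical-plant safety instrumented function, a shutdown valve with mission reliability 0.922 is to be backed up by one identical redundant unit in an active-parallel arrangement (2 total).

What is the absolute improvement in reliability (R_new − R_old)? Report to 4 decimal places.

0.0719

R_before = 0.922
R_after = 1 − (1 − 0.922)^2 = 0.9939
ΔR = 0.9939 − 0.922 = 0.0719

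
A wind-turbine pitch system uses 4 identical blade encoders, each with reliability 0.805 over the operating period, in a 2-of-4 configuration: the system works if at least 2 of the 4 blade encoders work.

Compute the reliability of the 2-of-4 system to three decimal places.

R = Σ_{i=2}^{4} C(4,i) p^i (1−p)^{4−i} with p = 0.805
C(4,2)·0.805^2·0.195^2 = 0.14785
C(4,3)·0.805^3·0.195^1 = 0.40689
C(4,4)·0.805^4·0.195^0 = 0.41994
Sum = 0.975

0.975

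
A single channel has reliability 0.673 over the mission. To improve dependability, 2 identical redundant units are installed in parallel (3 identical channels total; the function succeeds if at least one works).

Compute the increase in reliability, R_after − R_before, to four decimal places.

R_before = 0.673
R_after = 1 − (1 − 0.673)^3 = 0.9650
ΔR = 0.9650 − 0.673 = 0.2920

0.2920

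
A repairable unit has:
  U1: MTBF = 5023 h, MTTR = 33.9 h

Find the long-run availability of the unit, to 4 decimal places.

0.9933

A(U1) = MTBF/(MTBF+MTTR) = 5023/(5023+33.9) = 0.9933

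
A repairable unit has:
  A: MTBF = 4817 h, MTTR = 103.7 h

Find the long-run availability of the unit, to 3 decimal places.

A(A) = MTBF/(MTBF+MTTR) = 4817/(4817+103.7) = 0.979

0.979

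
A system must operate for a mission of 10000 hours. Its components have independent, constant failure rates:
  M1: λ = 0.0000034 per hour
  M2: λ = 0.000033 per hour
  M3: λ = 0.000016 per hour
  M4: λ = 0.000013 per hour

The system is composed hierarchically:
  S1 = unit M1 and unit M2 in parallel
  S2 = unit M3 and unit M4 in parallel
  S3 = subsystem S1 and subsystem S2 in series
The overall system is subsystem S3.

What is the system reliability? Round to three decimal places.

0.973

R(M1) = exp(−0.0000034 × 10000) = 0.96657
R(M2) = exp(−0.000033 × 10000) = 0.71892
R(M3) = exp(−0.000016 × 10000) = 0.85214
R(M4) = exp(−0.000013 × 10000) = 0.87810
Parallel (M1 and M2): 1 − (1 − 0.96657)(1 − 0.71892) = 0.99060
Parallel (M3 and M4): 1 − (1 − 0.85214)(1 − 0.87810) = 0.98198
Series ([0.99060] and [0.98198]): 0.99060 × 0.98198 = 0.973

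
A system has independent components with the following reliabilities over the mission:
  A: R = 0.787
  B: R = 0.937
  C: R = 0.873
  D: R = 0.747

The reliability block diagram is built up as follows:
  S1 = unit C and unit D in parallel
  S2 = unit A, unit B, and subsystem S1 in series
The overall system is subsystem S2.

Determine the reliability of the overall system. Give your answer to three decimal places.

Parallel (C and D): 1 − (1 − 0.87300)(1 − 0.74700) = 0.96787
Series (A, B, and [0.96787]): 0.78700 × 0.93700 × 0.96787 = 0.714

0.714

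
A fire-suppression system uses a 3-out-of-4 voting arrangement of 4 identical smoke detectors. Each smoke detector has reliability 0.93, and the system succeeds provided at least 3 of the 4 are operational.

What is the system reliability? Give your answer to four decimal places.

R = Σ_{i=3}^{4} C(4,i) p^i (1−p)^{4−i} with p = 0.93
C(4,3)·0.93^3·0.07^1 = 0.225220
C(4,4)·0.93^4·0.07^0 = 0.748052
Sum = 0.9733

0.9733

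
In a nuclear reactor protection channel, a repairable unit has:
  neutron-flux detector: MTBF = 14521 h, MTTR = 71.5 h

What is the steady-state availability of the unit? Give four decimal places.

A(neutron-flux detector) = MTBF/(MTBF+MTTR) = 14521/(14521+71.5) = 0.9951

0.9951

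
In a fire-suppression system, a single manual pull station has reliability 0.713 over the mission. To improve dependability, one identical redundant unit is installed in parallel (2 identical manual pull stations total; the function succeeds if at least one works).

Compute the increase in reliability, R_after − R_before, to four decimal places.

R_before = 0.713
R_after = 1 − (1 − 0.713)^2 = 0.9176
ΔR = 0.9176 − 0.713 = 0.2046

0.2046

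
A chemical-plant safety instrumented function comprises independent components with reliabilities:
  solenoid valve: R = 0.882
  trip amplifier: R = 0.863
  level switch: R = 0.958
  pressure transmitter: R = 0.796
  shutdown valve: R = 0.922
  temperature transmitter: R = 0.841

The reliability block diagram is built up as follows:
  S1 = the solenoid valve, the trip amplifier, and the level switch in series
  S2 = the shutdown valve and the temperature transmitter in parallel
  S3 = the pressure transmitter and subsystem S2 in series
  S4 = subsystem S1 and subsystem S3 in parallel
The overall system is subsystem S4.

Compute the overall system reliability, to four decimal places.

0.9421

Series (solenoid valve, trip amplifier, and level switch): 0.882000 × 0.863000 × 0.958000 = 0.729197
Parallel (shutdown valve and temperature transmitter): 1 − (1 − 0.922000)(1 − 0.841000) = 0.987598
Series (pressure transmitter and [0.987598]): 0.796000 × 0.987598 = 0.786128
Parallel ([0.729197] and [0.786128]): 1 − (1 − 0.729197)(1 − 0.786128) = 0.9421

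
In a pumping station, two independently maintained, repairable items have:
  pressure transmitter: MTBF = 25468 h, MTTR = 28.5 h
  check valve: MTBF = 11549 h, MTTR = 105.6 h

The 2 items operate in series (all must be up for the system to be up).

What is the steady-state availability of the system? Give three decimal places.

A(pressure transmitter) = MTBF/(MTBF+MTTR) = 25468/(25468+28.5) = 0.998882
A(check valve) = MTBF/(MTBF+MTTR) = 11549/(11549+105.6) = 0.990939
Series availability: 0.998882 × 0.990939 = 0.990

0.990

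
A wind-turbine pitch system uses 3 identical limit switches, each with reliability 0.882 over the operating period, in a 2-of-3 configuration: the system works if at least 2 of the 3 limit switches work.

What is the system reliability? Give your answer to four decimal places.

0.9615

R = Σ_{i=2}^{3} C(3,i) p^i (1−p)^{3−i} with p = 0.882
C(3,2)·0.882^2·0.118^1 = 0.275385
C(3,3)·0.882^3·0.118^0 = 0.686129
Sum = 0.9615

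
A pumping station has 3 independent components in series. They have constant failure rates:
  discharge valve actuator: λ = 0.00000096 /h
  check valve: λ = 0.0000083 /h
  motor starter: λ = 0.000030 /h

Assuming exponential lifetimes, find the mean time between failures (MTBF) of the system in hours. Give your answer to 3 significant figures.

Series of exponential components: λ_sys = Σ λ_i
λ_sys = 0.00000096 + 0.0000083 + 0.000030 = 3.9260e-05 /h
MTBF = 1 / λ_sys = 25500 h

25500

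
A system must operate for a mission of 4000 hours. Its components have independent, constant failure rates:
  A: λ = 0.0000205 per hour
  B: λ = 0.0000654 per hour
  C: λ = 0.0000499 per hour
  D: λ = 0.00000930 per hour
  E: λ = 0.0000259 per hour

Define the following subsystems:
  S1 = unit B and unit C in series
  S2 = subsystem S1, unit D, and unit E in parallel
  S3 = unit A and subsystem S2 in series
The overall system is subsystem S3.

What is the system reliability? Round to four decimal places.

0.9200

R(A) = exp(−0.0000205 × 4000) = 0.921272
R(B) = exp(−0.0000654 × 4000) = 0.769819
R(C) = exp(−0.0000499 × 4000) = 0.819058
R(D) = exp(−0.00000930 × 4000) = 0.963483
R(E) = exp(−0.0000259 × 4000) = 0.901586
Series (B and C): 0.769819 × 0.819058 = 0.630526
Parallel ([0.630526], D, and E): 1 − (1 − 0.630526)(1 − 0.963483)(1 − 0.901586) = 0.998672
Series (A and [0.998672]): 0.921272 × 0.998672 = 0.9200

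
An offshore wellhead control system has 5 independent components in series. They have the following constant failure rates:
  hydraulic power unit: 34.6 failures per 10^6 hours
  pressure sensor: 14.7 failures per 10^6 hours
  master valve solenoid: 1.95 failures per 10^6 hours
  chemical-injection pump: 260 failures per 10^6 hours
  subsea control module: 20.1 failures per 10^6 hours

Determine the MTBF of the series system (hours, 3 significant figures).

Series of exponential components: λ_sys = Σ λ_i
λ_sys = 0.0000346 + 0.0000147 + 0.00000195 + 0.000260 + 0.0000201 = 3.3135e-04 /h
MTBF = 1 / λ_sys = 3020 h

3020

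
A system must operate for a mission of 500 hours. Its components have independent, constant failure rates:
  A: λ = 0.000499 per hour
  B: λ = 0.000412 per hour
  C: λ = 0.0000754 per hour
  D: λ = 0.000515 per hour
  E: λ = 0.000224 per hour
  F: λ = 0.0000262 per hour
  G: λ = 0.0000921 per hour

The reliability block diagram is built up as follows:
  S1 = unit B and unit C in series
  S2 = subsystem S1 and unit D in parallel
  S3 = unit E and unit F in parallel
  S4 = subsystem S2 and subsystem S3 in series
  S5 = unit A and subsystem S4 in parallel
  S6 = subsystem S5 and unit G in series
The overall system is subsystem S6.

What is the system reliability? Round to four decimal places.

0.9444

R(A) = exp(−0.000499 × 500) = 0.779190
R(B) = exp(−0.000412 × 500) = 0.813833
R(C) = exp(−0.0000754 × 500) = 0.963002
R(D) = exp(−0.000515 × 500) = 0.772982
R(E) = exp(−0.000224 × 500) = 0.894044
R(F) = exp(−0.0000262 × 500) = 0.986985
R(G) = exp(−0.0000921 × 500) = 0.954994
Series (B and C): 0.813833 × 0.963002 = 0.783723
Parallel ([0.783723] and D): 1 − (1 − 0.783723)(1 − 0.772982) = 0.950901
Parallel (E and F): 1 − (1 − 0.894044)(1 − 0.986985) = 0.998621
Series ([0.950901] and [0.998621]): 0.950901 × 0.998621 = 0.949590
Parallel (A and [0.949590]): 1 − (1 − 0.779190)(1 − 0.949590) = 0.988869
Series ([0.988869] and G): 0.988869 × 0.954994 = 0.9444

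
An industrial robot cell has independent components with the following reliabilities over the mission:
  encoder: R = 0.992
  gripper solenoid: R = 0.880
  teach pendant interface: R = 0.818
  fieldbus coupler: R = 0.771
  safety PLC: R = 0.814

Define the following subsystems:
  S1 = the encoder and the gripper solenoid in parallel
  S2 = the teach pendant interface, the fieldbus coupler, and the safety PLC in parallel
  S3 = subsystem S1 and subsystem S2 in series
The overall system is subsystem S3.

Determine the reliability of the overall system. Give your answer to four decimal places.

0.9913

Parallel (encoder and gripper solenoid): 1 − (1 − 0.992000)(1 − 0.880000) = 0.999040
Parallel (teach pendant interface, fieldbus coupler, and safety PLC): 1 − (1 − 0.818000)(1 − 0.771000)(1 − 0.814000) = 0.992248
Series ([0.999040] and [0.992248]): 0.999040 × 0.992248 = 0.9913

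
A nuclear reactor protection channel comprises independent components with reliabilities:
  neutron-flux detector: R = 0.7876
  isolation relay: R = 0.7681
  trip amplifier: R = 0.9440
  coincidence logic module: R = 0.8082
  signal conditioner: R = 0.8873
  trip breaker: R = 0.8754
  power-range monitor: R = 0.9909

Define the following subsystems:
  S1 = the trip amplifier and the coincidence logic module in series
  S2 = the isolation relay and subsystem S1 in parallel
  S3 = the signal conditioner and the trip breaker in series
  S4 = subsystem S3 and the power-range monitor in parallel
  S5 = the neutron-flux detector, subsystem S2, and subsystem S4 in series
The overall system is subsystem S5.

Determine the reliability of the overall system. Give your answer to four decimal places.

0.7428

Series (trip amplifier and coincidence logic module): 0.944000 × 0.808200 = 0.762941
Parallel (isolation relay and [0.762941]): 1 − (1 − 0.768100)(1 − 0.762941) = 0.945026
Series (signal conditioner and trip breaker): 0.887300 × 0.875400 = 0.776742
Parallel ([0.776742] and power-range monitor): 1 − (1 − 0.776742)(1 − 0.990900) = 0.997968
Series (neutron-flux detector, [0.945026], and [0.997968]): 0.787600 × 0.945026 × 0.997968 = 0.7428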